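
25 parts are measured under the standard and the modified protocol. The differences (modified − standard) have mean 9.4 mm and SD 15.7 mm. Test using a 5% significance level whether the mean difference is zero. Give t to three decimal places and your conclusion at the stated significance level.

H0: μ_d = 0; H1: μ_d ≠ 0 (paired t-test on the differences, two-sided).
t = d̄/(s_d/√n) = 9.4/(15.7/√25) = 2.994
df = n − 1 = 24
Two-sided p-value ≈ 0.0063
Since p ≈ 0.0063 < α = 0.05, reject H0; the evidence is statistically significant.

t = 2.994; reject H0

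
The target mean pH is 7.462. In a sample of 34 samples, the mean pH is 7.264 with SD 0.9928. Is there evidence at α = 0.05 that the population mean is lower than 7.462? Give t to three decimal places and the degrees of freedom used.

H0: μ = 7.462; H1: μ < 7.462 (one-sample t-test, left-tailed).
t = (x̄ − μ₀)/(s/√n) = (7.264 − 7.462)/(0.9928/√34) = -1.163
df = n − 1 = 33
p-value = P(T ≤ -1.163) ≈ 0.1266
Since p ≈ 0.1266 > α = 0.05, fail to reject H0; the evidence is not statistically significant.

t = -1.163, df = 33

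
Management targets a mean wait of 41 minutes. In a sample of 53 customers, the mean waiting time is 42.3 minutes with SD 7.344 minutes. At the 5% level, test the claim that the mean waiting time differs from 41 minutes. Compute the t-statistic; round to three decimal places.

H0: μ = 41; H1: μ ≠ 41 (one-sample t-test, two-sided).
t = (x̄ − μ₀)/(s/√n) = (42.3 − 41)/(7.344/√53) = 1.289
df = n − 1 = 52
Two-sided p-value ≈ 0.203
Since p ≈ 0.203 > α = 0.05, fail to reject H0; the evidence is not statistically significant.

1.289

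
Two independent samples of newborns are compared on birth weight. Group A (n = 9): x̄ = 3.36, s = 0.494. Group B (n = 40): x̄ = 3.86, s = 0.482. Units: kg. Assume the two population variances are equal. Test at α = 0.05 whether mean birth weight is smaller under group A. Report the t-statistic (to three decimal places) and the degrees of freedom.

Let group 1 = group A, group 2 = group B. H0: μ_1 = μ_2; H1: μ_1 < μ_2 (two-sample pooled-variance t-test, left-tailed).
s_p² = [(9−1)·0.494² + (40−1)·0.482²]/(9+40−2) = 0.234318
t = (3.36 − 3.86)/√[0.234318·(1/9 + 1/40)] = -2.800
df = n₁ + n₂ − 2 = 47
p-value = P(T ≤ -2.800) ≈ 0.004
Since p ≈ 0.004 < α = 0.05, reject H0; the data support H1.

t = -2.800, df = 47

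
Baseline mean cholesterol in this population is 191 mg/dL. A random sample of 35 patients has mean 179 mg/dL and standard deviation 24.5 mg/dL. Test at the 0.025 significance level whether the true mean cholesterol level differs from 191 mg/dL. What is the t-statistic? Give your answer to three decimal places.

H0: μ = 191; H1: μ ≠ 191 (one-sample t-test, two-sided).
t = (x̄ − μ₀)/(s/√n) = (179 − 191)/(24.5/√35) = -2.898
df = n − 1 = 34
Two-sided p-value ≈ 0.007
Since p ≈ 0.007 < α = 0.025, reject H0; the data support H1.

-2.898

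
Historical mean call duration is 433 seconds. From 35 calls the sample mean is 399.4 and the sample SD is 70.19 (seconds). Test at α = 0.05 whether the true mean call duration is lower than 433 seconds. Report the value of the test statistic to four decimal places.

-2.8320

H0: μ = 433; H1: μ < 433 (one-sample t-test, left-tailed).
t = (x̄ − μ₀)/(s/√n) = (399.4 − 433)/(70.19/√35) = -2.8320
df = n − 1 = 34
p-value = P(T ≤ -2.8320) ≈ 0.0039
Since p ≈ 0.0039 < α = 0.05, reject H0; the data support H1.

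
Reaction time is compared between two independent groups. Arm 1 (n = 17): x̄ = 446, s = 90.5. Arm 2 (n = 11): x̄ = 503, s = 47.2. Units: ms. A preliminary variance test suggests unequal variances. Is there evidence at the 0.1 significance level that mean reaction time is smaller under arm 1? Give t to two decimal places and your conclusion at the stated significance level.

t = -2.18; reject H0

Let group 1 = arm 1, group 2 = arm 2. H0: μ_1 = μ_2; H1: μ_1 < μ_2 (Welch's two-sample t-test, left-tailed).
t = (x̄_1 − x̄_2)/√(s_1²/n_1 + s_2²/n_2) = (446 − 503)/√(90.5²/17 + 47.2²/11) = -2.18
Welch–Satterthwaite df ≈ 25.16
p-value = P(T ≤ -2.18) ≈ 0.0195
Since p ≈ 0.0195 < α = 0.1, reject H0; the data support H1.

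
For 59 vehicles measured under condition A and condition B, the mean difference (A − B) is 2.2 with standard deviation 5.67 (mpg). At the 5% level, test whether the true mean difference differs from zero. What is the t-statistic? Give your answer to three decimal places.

2.980

H0: μ_d = 0; H1: μ_d ≠ 0 (paired t-test on the differences, two-sided).
t = d̄/(s_d/√n) = 2.2/(5.67/√59) = 2.980
df = n − 1 = 58
Two-sided p-value ≈ 0.004
Since p ≈ 0.004 < α = 0.05, reject H0; the evidence is statistically significant.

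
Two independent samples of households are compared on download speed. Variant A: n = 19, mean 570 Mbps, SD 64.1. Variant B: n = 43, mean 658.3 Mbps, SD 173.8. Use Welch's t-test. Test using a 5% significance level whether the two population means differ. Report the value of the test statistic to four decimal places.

Let group 1 = variant A, group 2 = variant B. H0: μ_1 = μ_2; H1: μ_1 ≠ μ_2 (Welch's two-sample t-test, two-sided).
t = (x̄_1 − x̄_2)/√(s_1²/n_1 + s_2²/n_2) = (570 − 658.3)/√(64.1²/19 + 173.8²/43) = -2.9132
Welch–Satterthwaite df ≈ 58.83
Two-sided p-value ≈ 0.0051
Since p ≈ 0.0051 < α = 0.05, reject H0; the data support H1.

-2.9132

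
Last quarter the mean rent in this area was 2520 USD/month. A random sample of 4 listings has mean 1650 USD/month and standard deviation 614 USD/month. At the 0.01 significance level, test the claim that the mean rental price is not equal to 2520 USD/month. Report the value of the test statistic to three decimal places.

-2.834

H0: μ = 2520; H1: μ ≠ 2520 (one-sample t-test, two-sided).
t = (x̄ − μ₀)/(s/√n) = (1650 − 2520)/(614/√4) = -2.834
df = n − 1 = 3
Two-sided p-value ≈ 0.066
Since p ≈ 0.066 > α = 0.01, fail to reject H0; the evidence is not statistically significant.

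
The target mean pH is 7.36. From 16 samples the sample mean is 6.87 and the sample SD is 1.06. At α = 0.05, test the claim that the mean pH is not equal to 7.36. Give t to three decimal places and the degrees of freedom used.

t = -1.849, df = 15

H0: μ = 7.36; H1: μ ≠ 7.36 (one-sample t-test, two-sided).
t = (x̄ − μ₀)/(s/√n) = (6.87 − 7.36)/(1.06/√16) = -1.849
df = n − 1 = 15
Two-sided p-value ≈ 0.084
Since p ≈ 0.084 > α = 0.05, fail to reject H0; the data do not provide sufficient evidence against H0.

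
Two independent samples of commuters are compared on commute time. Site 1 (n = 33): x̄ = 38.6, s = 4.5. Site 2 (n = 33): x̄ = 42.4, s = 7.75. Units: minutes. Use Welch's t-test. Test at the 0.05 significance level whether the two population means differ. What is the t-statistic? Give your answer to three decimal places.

-2.436

Let group 1 = site 1, group 2 = site 2. H0: μ_1 = μ_2; H1: μ_1 ≠ μ_2 (Welch's two-sample t-test, two-sided).
t = (x̄_1 − x̄_2)/√(s_1²/n_1 + s_2²/n_2) = (38.6 − 42.4)/√(4.5²/33 + 7.75²/33) = -2.436
Welch–Satterthwaite df ≈ 51.38
Two-sided p-value ≈ 0.018
Since p ≈ 0.018 < α = 0.05, reject H0; the data support H1.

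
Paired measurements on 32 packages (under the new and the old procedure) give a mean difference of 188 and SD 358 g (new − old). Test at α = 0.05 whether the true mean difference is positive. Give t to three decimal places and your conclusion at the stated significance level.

t = 2.971; reject H0

H0: μ_d = 0; H1: μ_d > 0 (paired t-test on the differences, right-tailed).
t = d̄/(s_d/√n) = 188/(358/√32) = 2.971
df = n − 1 = 31
p-value = P(T ≥ 2.971) ≈ 0.0028
Since p ≈ 0.0028 < α = 0.05, reject H0; the data support H1.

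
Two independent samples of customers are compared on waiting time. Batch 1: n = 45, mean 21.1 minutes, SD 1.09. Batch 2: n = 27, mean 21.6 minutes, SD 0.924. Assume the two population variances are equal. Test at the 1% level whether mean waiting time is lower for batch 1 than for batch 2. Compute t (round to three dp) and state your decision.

t = -1.991; fail to reject H0

Let group 1 = batch 1, group 2 = batch 2. H0: μ_1 = μ_2; H1: μ_1 < μ_2 (two-sample pooled-variance t-test, left-tailed).
s_p² = [(45−1)·1.09² + (27−1)·0.924²]/(45+27−2) = 1.06392
t = (21.1 − 21.6)/√[1.06392·(1/45 + 1/27)] = -1.991
df = n₁ + n₂ − 2 = 70
p-value = P(T ≤ -1.991) ≈ 0.025
Since p ≈ 0.025 > α = 0.01, fail to reject H0; the evidence is not statistically significant.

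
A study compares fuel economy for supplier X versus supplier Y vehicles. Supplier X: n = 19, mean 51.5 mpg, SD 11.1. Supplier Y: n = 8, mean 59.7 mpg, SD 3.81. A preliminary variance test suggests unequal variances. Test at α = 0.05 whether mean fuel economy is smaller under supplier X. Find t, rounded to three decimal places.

-2.846

Let group 1 = supplier X, group 2 = supplier Y. H0: μ_1 = μ_2; H1: μ_1 < μ_2 (Welch's two-sample t-test, left-tailed).
t = (x̄_1 − x̄_2)/√(s_1²/n_1 + s_2²/n_2) = (51.5 − 59.7)/√(11.1²/19 + 3.81²/8) = -2.846
Welch–Satterthwaite df ≈ 24.54
p-value = P(T ≤ -2.846) ≈ 0.0044
Since p ≈ 0.0044 < α = 0.05, reject H0; the data support H1.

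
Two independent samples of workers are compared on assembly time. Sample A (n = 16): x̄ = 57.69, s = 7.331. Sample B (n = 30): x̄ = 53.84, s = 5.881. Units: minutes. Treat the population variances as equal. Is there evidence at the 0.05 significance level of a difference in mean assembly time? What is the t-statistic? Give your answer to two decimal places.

Let group 1 = sample A, group 2 = sample B. H0: μ_1 = μ_2; H1: μ_1 ≠ μ_2 (two-sample pooled-variance t-test, two-sided).
s_p² = [(16−1)·7.331² + (30−1)·5.881²]/(16+30−2) = 41.1171
t = (57.69 − 53.84)/√[41.1171·(1/16 + 1/30)] = 1.94
df = n₁ + n₂ − 2 = 44
Two-sided p-value ≈ 0.059
Since p ≈ 0.059 > α = 0.05, fail to reject H0; the evidence is not statistically significant.

1.94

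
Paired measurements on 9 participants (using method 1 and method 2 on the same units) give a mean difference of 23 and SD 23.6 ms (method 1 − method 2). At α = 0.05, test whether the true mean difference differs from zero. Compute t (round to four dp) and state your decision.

t = 2.9237; reject H0

H0: μ_d = 0; H1: μ_d ≠ 0 (paired t-test on the differences, two-sided).
t = d̄/(s_d/√n) = 23/(23.6/√9) = 2.9237
df = n − 1 = 8
Two-sided p-value ≈ 0.0192
Since p ≈ 0.0192 < α = 0.05, reject H0; the data support H1.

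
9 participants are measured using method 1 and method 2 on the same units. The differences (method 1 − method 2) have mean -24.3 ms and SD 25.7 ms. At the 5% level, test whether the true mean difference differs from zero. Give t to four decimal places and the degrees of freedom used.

H0: μ_d = 0; H1: μ_d ≠ 0 (paired t-test on the differences, two-sided).
t = d̄/(s_d/√n) = -24.3/(25.7/√9) = -2.8366
df = n − 1 = 8
Two-sided p-value ≈ 0.0219
Since p ≈ 0.0219 < α = 0.05, reject H0; the data support H1.

t = -2.8366, df = 8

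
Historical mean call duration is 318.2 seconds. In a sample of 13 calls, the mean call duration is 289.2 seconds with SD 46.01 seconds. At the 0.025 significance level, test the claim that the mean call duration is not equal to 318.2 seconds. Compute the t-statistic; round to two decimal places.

H0: μ = 318.2; H1: μ ≠ 318.2 (one-sample t-test, two-sided).
t = (x̄ − μ₀)/(s/√n) = (289.2 − 318.2)/(46.01/√13) = -2.27
df = n − 1 = 12
Two-sided p-value ≈ 0.042
Since p ≈ 0.042 > α = 0.025, fail to reject H0; the evidence is not statistically significant.

-2.27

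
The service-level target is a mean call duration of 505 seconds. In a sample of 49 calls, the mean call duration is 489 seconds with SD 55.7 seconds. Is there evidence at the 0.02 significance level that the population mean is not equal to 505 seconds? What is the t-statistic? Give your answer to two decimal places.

H0: μ = 505; H1: μ ≠ 505 (one-sample t-test, two-sided).
t = (x̄ − μ₀)/(s/√n) = (489 − 505)/(55.7/√49) = -2.01
df = n − 1 = 48
Two-sided p-value ≈ 0.0500
Since p ≈ 0.0500 > α = 0.02, fail to reject H0; the data do not provide sufficient evidence against H0.

-2.01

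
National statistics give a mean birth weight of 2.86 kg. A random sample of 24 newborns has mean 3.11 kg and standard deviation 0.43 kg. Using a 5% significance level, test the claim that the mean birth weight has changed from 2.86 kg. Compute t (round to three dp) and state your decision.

H0: μ = 2.86; H1: μ ≠ 2.86 (one-sample t-test, two-sided).
t = (x̄ − μ₀)/(s/√n) = (3.11 − 2.86)/(0.43/√24) = 2.848
df = n − 1 = 23
Two-sided p-value ≈ 0.0091
Since p ≈ 0.0091 < α = 0.05, reject H0; the data support H1.

t = 2.848; reject H0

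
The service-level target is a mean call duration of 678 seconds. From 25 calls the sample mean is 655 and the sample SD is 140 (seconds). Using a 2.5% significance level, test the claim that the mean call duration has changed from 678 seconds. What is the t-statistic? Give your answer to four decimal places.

-0.8214

H0: μ = 678; H1: μ ≠ 678 (one-sample t-test, two-sided).
t = (x̄ − μ₀)/(s/√n) = (655 − 678)/(140/√25) = -0.8214
df = n − 1 = 24
Two-sided p-value ≈ 0.4195
Since p ≈ 0.4195 > α = 0.025, fail to reject H0; the data do not provide sufficient evidence against H0.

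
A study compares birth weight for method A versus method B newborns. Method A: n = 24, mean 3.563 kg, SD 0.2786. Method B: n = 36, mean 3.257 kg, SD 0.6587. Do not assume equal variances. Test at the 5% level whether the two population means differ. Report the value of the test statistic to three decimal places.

Let group 1 = method A, group 2 = method B. H0: μ_1 = μ_2; H1: μ_1 ≠ μ_2 (Welch's two-sample t-test, two-sided).
t = (x̄_1 − x̄_2)/√(s_1²/n_1 + s_2²/n_2) = (3.563 − 3.257)/√(0.2786²/24 + 0.6587²/36) = 2.475
Welch–Satterthwaite df ≈ 50.74
Two-sided p-value ≈ 0.017
Since p ≈ 0.017 < α = 0.05, reject H0; the evidence is statistically significant.

2.475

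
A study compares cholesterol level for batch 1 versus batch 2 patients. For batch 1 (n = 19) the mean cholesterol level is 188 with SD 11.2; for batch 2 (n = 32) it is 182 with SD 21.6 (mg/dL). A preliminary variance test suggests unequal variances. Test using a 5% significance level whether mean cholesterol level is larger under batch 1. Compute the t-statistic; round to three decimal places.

Let group 1 = batch 1, group 2 = batch 2. H0: μ_1 = μ_2; H1: μ_1 > μ_2 (Welch's two-sample t-test, right-tailed).
t = (x̄_1 − x̄_2)/√(s_1²/n_1 + s_2²/n_2) = (188 − 182)/√(11.2²/19 + 21.6²/32) = 1.304
Welch–Satterthwaite df ≈ 48.36
p-value = P(T ≥ 1.304) ≈ 0.099
Since p ≈ 0.099 > α = 0.05, fail to reject H0; the data do not provide sufficient evidence against H0.

1.304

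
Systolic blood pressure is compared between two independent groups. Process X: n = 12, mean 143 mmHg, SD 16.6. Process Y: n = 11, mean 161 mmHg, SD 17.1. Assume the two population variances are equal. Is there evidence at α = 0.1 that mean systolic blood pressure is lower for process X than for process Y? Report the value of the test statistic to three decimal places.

Let group 1 = process X, group 2 = process Y. H0: μ_1 = μ_2; H1: μ_1 < μ_2 (two-sample pooled-variance t-test, left-tailed).
s_p² = [(12−1)·16.6² + (11−1)·17.1²]/(12+11−2) = 283.584
t = (143 − 161)/√[283.584·(1/12 + 1/11)] = -2.561
df = n₁ + n₂ − 2 = 21
p-value = P(T ≤ -2.561) ≈ 0.009
Since p ≈ 0.009 < α = 0.1, reject H0; the evidence is statistically significant.

-2.561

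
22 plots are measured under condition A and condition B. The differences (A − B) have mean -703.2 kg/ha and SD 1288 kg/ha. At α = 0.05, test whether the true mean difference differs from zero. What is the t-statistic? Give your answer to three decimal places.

-2.561

H0: μ_d = 0; H1: μ_d ≠ 0 (paired t-test on the differences, two-sided).
t = d̄/(s_d/√n) = -703.2/(1288/√22) = -2.561
df = n − 1 = 21
Two-sided p-value ≈ 0.018
Since p ≈ 0.018 < α = 0.05, reject H0; the data support H1.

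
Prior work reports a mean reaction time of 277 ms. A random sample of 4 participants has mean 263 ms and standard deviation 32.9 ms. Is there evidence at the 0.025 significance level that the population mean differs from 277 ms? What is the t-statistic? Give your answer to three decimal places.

H0: μ = 277; H1: μ ≠ 277 (one-sample t-test, two-sided).
t = (x̄ − μ₀)/(s/√n) = (263 − 277)/(32.9/√4) = -0.851
df = n − 1 = 3
Two-sided p-value ≈ 0.457
Since p ≈ 0.457 > α = 0.025, fail to reject H0; the evidence is not statistically significant.

-0.851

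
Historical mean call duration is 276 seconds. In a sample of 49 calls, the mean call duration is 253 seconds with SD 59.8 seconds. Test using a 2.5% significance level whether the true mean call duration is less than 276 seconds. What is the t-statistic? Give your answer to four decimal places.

-2.6923

H0: μ = 276; H1: μ < 276 (one-sample t-test, left-tailed).
t = (x̄ − μ₀)/(s/√n) = (253 − 276)/(59.8/√49) = -2.6923
df = n − 1 = 48
p-value = P(T ≤ -2.6923) ≈ 0.005
Since p ≈ 0.005 < α = 0.025, reject H0; the data support H1.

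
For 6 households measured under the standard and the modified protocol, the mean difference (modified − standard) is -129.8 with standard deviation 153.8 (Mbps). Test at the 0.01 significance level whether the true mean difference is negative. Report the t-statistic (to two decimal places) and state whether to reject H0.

t = -2.07; fail to reject H0

H0: μ_d = 0; H1: μ_d < 0 (paired t-test on the differences, left-tailed).
t = d̄/(s_d/√n) = -129.8/(153.8/√6) = -2.07
df = n − 1 = 5
p-value = P(T ≤ -2.07) ≈ 0.0468
Since p ≈ 0.0468 > α = 0.01, fail to reject H0; the data do not provide sufficient evidence against H0.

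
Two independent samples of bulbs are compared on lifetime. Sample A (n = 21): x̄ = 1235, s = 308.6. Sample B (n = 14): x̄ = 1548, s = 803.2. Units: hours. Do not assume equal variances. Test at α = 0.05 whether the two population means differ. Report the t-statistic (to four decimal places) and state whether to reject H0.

Let group 1 = sample A, group 2 = sample B. H0: μ_1 = μ_2; H1: μ_1 ≠ μ_2 (Welch's two-sample t-test, two-sided).
t = (x̄_1 − x̄_2)/√(s_1²/n_1 + s_2²/n_2) = (1235 − 1548)/√(308.6²/21 + 803.2²/14) = -1.3912
Welch–Satterthwaite df ≈ 15.59
Two-sided p-value ≈ 0.184
Since p ≈ 0.184 > α = 0.05, fail to reject H0; the evidence is not statistically significant.

t = -1.3912; fail to reject H0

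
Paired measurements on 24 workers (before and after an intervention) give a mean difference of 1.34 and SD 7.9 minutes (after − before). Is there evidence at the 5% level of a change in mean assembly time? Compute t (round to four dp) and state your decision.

H0: μ_d = 0; H1: μ_d ≠ 0 (paired t-test on the differences, two-sided).
t = d̄/(s_d/√n) = 1.34/(7.9/√24) = 0.8310
df = n − 1 = 23
Two-sided p-value ≈ 0.415
Since p ≈ 0.415 > α = 0.05, fail to reject H0; the data do not provide sufficient evidence against H0.

t = 0.8310; fail to reject H0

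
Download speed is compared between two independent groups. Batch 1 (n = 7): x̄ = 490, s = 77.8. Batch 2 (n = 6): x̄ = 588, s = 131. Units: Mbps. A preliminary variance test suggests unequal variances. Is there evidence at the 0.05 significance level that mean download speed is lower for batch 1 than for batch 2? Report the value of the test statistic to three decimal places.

Let group 1 = batch 1, group 2 = batch 2. H0: μ_1 = μ_2; H1: μ_1 < μ_2 (Welch's two-sample t-test, left-tailed).
t = (x̄_1 − x̄_2)/√(s_1²/n_1 + s_2²/n_2) = (490 − 588)/√(77.8²/7 + 131²/6) = -1.606
Welch–Satterthwaite df ≈ 7.88
p-value = P(T ≤ -1.606) ≈ 0.0738
Since p ≈ 0.0738 > α = 0.05, fail to reject H0; the data do not provide sufficient evidence against H0.

-1.606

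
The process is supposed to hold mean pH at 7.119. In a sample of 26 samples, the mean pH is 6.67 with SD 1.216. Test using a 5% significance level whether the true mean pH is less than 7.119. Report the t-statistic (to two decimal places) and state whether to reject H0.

H0: μ = 7.119; H1: μ < 7.119 (one-sample t-test, left-tailed).
t = (x̄ − μ₀)/(s/√n) = (6.67 − 7.119)/(1.216/√26) = -1.88
df = n − 1 = 25
p-value = P(T ≤ -1.88) ≈ 0.0357
Since p ≈ 0.0357 < α = 0.05, reject H0; the data support H1.

t = -1.88; reject H0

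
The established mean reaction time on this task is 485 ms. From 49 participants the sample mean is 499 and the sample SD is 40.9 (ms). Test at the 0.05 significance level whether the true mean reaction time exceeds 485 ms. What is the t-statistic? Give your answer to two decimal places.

H0: μ = 485; H1: μ > 485 (one-sample t-test, right-tailed).
t = (x̄ − μ₀)/(s/√n) = (499 − 485)/(40.9/√49) = 2.40
df = n − 1 = 48
p-value = P(T ≥ 2.40) ≈ 0.0103
Since p ≈ 0.0103 < α = 0.05, reject H0; the evidence is statistically significant.

2.40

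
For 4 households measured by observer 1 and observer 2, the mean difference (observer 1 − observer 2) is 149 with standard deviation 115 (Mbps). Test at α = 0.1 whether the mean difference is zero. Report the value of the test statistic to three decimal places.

H0: μ_d = 0; H1: μ_d ≠ 0 (paired t-test on the differences, two-sided).
t = d̄/(s_d/√n) = 149/(115/√4) = 2.591
df = n − 1 = 3
Two-sided p-value ≈ 0.0810
Since p ≈ 0.0810 < α = 0.1, reject H0; the evidence is statistically significant.

2.591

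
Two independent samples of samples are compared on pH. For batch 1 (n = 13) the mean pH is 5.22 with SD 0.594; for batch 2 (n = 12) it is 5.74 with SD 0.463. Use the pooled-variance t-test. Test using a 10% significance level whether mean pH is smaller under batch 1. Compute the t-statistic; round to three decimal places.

-2.426

Let group 1 = batch 1, group 2 = batch 2. H0: μ_1 = μ_2; H1: μ_1 < μ_2 (two-sample pooled-variance t-test, left-tailed).
s_p² = [(13−1)·0.594² + (12−1)·0.463²]/(13+12−2) = 0.286613
t = (5.22 − 5.74)/√[0.286613·(1/13 + 1/12)] = -2.426
df = n₁ + n₂ − 2 = 23
p-value = P(T ≤ -2.426) ≈ 0.012
Since p ≈ 0.012 < α = 0.1, reject H0; the evidence is statistically significant.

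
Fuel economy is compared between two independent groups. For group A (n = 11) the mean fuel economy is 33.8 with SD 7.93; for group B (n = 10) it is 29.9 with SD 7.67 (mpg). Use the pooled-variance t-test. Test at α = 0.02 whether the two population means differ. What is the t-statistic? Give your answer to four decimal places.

Let group 1 = group A, group 2 = group B. H0: μ_1 = μ_2; H1: μ_1 ≠ μ_2 (two-sample pooled-variance t-test, two-sided).
s_p² = [(11−1)·7.93² + (10−1)·7.67²]/(11+10−2) = 60.9636
t = (33.8 − 29.9)/√[60.9636·(1/11 + 1/10)] = 1.1432
df = n₁ + n₂ − 2 = 19
Two-sided p-value ≈ 0.2672
Since p ≈ 0.2672 > α = 0.02, fail to reject H0; the data do not provide sufficient evidence against H0.

1.1432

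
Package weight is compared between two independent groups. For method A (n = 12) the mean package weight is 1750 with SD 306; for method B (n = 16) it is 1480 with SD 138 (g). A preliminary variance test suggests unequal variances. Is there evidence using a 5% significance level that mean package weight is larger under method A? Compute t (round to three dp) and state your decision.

Let group 1 = method A, group 2 = method B. H0: μ_1 = μ_2; H1: μ_1 > μ_2 (Welch's two-sample t-test, right-tailed).
t = (x̄_1 − x̄_2)/√(s_1²/n_1 + s_2²/n_2) = (1750 − 1480)/√(306²/12 + 138²/16) = 2.847
Welch–Satterthwaite df ≈ 14.37
p-value = P(T ≥ 2.847) ≈ 0.006
Since p ≈ 0.006 < α = 0.05, reject H0; the evidence is statistically significant.

t = 2.847; reject H0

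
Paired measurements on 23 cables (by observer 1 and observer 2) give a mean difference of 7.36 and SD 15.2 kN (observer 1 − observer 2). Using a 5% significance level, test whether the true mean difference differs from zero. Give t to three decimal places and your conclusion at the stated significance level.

t = 2.322; reject H0

H0: μ_d = 0; H1: μ_d ≠ 0 (paired t-test on the differences, two-sided).
t = d̄/(s_d/√n) = 7.36/(15.2/√23) = 2.322
df = n − 1 = 22
Two-sided p-value ≈ 0.0299
Since p ≈ 0.0299 < α = 0.05, reject H0; the evidence is statistically significant.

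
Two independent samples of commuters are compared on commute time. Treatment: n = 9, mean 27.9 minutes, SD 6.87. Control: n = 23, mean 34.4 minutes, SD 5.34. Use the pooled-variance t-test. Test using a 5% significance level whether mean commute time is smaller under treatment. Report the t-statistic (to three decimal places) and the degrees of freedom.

t = -2.856, df = 30

Let group 1 = treatment, group 2 = control. H0: μ_1 = μ_2; H1: μ_1 < μ_2 (two-sample pooled-variance t-test, left-tailed).
s_p² = [(9−1)·6.87² + (23−1)·5.34²]/(9+23−2) = 33.4973
t = (27.9 − 34.4)/√[33.4973·(1/9 + 1/23)] = -2.856
df = n₁ + n₂ − 2 = 30
p-value = P(T ≤ -2.856) ≈ 0.004
Since p ≈ 0.004 < α = 0.05, reject H0; the data support H1.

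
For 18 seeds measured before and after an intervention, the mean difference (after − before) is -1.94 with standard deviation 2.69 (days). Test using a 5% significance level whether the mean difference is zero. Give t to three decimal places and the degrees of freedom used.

t = -3.060, df = 17

H0: μ_d = 0; H1: μ_d ≠ 0 (paired t-test on the differences, two-sided).
t = d̄/(s_d/√n) = -1.94/(2.69/√18) = -3.060
df = n − 1 = 17
Two-sided p-value ≈ 0.0071
Since p ≈ 0.0071 < α = 0.05, reject H0; the data support H1.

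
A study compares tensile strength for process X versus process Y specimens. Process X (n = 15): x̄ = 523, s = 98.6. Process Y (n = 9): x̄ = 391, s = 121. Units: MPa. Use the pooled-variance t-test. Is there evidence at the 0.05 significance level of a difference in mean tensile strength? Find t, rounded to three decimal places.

2.918

Let group 1 = process X, group 2 = process Y. H0: μ_1 = μ_2; H1: μ_1 ≠ μ_2 (two-sample pooled-variance t-test, two-sided).
s_p² = [(15−1)·98.6² + (9−1)·121²]/(15+9−2) = 11510.7
t = (523 − 391)/√[11510.7·(1/15 + 1/9)] = 2.918
df = n₁ + n₂ − 2 = 22
Two-sided p-value ≈ 0.0080
Since p ≈ 0.0080 < α = 0.05, reject H0; the evidence is statistically significant.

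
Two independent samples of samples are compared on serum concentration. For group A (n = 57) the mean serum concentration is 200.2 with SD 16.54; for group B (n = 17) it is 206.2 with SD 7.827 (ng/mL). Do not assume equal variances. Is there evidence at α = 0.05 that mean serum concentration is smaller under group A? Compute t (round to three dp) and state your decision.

Let group 1 = group A, group 2 = group B. H0: μ_1 = μ_2; H1: μ_1 < μ_2 (Welch's two-sample t-test, left-tailed).
t = (x̄_1 − x̄_2)/√(s_1²/n_1 + s_2²/n_2) = (200.2 − 206.2)/√(16.54²/57 + 7.827²/17) = -2.070
Welch–Satterthwaite df ≈ 57.74
p-value = P(T ≤ -2.070) ≈ 0.021
Since p ≈ 0.021 < α = 0.05, reject H0; the data support H1.

t = -2.070; reject H0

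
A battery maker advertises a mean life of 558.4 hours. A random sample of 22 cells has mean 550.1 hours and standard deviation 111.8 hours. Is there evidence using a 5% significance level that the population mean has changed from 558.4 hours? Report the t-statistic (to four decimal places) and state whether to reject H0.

H0: μ = 558.4; H1: μ ≠ 558.4 (one-sample t-test, two-sided).
t = (x̄ − μ₀)/(s/√n) = (550.1 − 558.4)/(111.8/√22) = -0.3482
df = n − 1 = 21
Two-sided p-value ≈ 0.731
Since p ≈ 0.731 > α = 0.05, fail to reject H0; the evidence is not statistically significant.

t = -0.3482; fail to reject H0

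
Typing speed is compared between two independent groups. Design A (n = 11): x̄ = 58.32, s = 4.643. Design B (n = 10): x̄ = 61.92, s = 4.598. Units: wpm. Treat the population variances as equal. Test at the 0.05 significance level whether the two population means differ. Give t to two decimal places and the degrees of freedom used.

Let group 1 = design A, group 2 = design B. H0: μ_1 = μ_2; H1: μ_1 ≠ μ_2 (two-sample pooled-variance t-test, two-sided).
s_p² = [(11−1)·4.643² + (10−1)·4.598²]/(11+10−2) = 21.3605
t = (58.32 − 61.92)/√[21.3605·(1/11 + 1/10)] = -1.78
df = n₁ + n₂ − 2 = 19
Two-sided p-value ≈ 0.0906
Since p ≈ 0.0906 > α = 0.05, fail to reject H0; the data do not provide sufficient evidence against H0.

t = -1.78, df = 19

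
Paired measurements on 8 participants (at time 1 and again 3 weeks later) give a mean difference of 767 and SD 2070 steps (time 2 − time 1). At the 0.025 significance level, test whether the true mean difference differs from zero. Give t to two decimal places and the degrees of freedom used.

H0: μ_d = 0; H1: μ_d ≠ 0 (paired t-test on the differences, two-sided).
t = d̄/(s_d/√n) = 767/(2070/√8) = 1.05
df = n − 1 = 7
Two-sided p-value ≈ 0.329
Since p ≈ 0.329 > α = 0.025, fail to reject H0; the evidence is not statistically significant.

t = 1.05, df = 7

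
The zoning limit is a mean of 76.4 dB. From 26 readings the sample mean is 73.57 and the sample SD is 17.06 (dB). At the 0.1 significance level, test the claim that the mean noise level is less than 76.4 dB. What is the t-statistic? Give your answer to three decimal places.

H0: μ = 76.4; H1: μ < 76.4 (one-sample t-test, left-tailed).
t = (x̄ − μ₀)/(s/√n) = (73.57 − 76.4)/(17.06/√26) = -0.846
df = n − 1 = 25
p-value = P(T ≤ -0.846) ≈ 0.203
Since p ≈ 0.203 > α = 0.1, fail to reject H0; the evidence is not statistically significant.

-0.846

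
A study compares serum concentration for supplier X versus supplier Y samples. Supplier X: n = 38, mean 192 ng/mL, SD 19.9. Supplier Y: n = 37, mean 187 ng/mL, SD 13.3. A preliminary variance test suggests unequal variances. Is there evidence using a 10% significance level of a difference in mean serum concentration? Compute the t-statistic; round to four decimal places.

Let group 1 = supplier X, group 2 = supplier Y. H0: μ_1 = μ_2; H1: μ_1 ≠ μ_2 (Welch's two-sample t-test, two-sided).
t = (x̄_1 − x̄_2)/√(s_1²/n_1 + s_2²/n_2) = (192 − 187)/√(19.9²/38 + 13.3²/37) = 1.2824
Welch–Satterthwaite df ≈ 64.73
Two-sided p-value ≈ 0.2043
Since p ≈ 0.2043 > α = 0.1, fail to reject H0; the data do not provide sufficient evidence against H0.

1.2824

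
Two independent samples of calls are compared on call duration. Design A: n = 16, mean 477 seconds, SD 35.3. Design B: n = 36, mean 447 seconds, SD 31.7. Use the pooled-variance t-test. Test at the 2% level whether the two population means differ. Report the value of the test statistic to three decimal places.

Let group 1 = design A, group 2 = design B. H0: μ_1 = μ_2; H1: μ_1 ≠ μ_2 (two-sample pooled-variance t-test, two-sided).
s_p² = [(16−1)·35.3² + (36−1)·31.7²]/(16+36−2) = 1077.25
t = (477 − 447)/√[1077.25·(1/16 + 1/36)] = 3.042
df = n₁ + n₂ − 2 = 50
Two-sided p-value ≈ 0.0037
Since p ≈ 0.0037 < α = 0.02, reject H0; the data support H1.

3.042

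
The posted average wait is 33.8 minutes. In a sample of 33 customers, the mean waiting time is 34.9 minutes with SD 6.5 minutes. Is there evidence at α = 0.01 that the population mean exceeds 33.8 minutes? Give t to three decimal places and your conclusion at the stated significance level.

t = 0.972; fail to reject H0

H0: μ = 33.8; H1: μ > 33.8 (one-sample t-test, right-tailed).
t = (x̄ − μ₀)/(s/√n) = (34.9 − 33.8)/(6.5/√33) = 0.972
df = n − 1 = 32
p-value = P(T ≥ 0.972) ≈ 0.169
Since p ≈ 0.169 > α = 0.01, fail to reject H0; the evidence is not statistically significant.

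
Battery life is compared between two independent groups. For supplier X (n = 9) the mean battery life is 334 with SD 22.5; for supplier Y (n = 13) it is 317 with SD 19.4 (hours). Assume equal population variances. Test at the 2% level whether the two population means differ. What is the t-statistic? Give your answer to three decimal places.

1.894

Let group 1 = supplier X, group 2 = supplier Y. H0: μ_1 = μ_2; H1: μ_1 ≠ μ_2 (two-sample pooled-variance t-test, two-sided).
s_p² = [(9−1)·22.5² + (13−1)·19.4²]/(9+13−2) = 428.316
t = (334 − 317)/√[428.316·(1/9 + 1/13)] = 1.894
df = n₁ + n₂ − 2 = 20
Two-sided p-value ≈ 0.0727
Since p ≈ 0.0727 > α = 0.02, fail to reject H0; the data do not provide sufficient evidence against H0.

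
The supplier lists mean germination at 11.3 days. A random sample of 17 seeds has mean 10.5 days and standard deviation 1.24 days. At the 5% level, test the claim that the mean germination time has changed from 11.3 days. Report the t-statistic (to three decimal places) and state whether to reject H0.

t = -2.660; reject H0

H0: μ = 11.3; H1: μ ≠ 11.3 (one-sample t-test, two-sided).
t = (x̄ − μ₀)/(s/√n) = (10.5 − 11.3)/(1.24/√17) = -2.660
df = n − 1 = 16
Two-sided p-value ≈ 0.0171
Since p ≈ 0.0171 < α = 0.05, reject H0; the evidence is statistically significant.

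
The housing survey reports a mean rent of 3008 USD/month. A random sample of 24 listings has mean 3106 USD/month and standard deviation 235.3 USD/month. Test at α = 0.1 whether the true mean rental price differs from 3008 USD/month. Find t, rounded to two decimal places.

H0: μ = 3008; H1: μ ≠ 3008 (one-sample t-test, two-sided).
t = (x̄ − μ₀)/(s/√n) = (3106 − 3008)/(235.3/√24) = 2.04
df = n − 1 = 23
Two-sided p-value ≈ 0.0530
Since p ≈ 0.0530 < α = 0.1, reject H0; the data support H1.

2.04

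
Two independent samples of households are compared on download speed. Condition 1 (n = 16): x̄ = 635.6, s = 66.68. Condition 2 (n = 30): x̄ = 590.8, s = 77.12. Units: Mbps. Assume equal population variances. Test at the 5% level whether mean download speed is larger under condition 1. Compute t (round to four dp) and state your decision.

Let group 1 = condition 1, group 2 = condition 2. H0: μ_1 = μ_2; H1: μ_1 > μ_2 (two-sample pooled-variance t-test, right-tailed).
s_p² = [(16−1)·66.68² + (30−1)·77.12²]/(16+30−2) = 5435.7
t = (635.6 − 590.8)/√[5435.7·(1/16 + 1/30)] = 1.9629
df = n₁ + n₂ − 2 = 44
p-value = P(T ≥ 1.9629) ≈ 0.0280
Since p ≈ 0.0280 < α = 0.05, reject H0; the evidence is statistically significant.

t = 1.9629; reject H0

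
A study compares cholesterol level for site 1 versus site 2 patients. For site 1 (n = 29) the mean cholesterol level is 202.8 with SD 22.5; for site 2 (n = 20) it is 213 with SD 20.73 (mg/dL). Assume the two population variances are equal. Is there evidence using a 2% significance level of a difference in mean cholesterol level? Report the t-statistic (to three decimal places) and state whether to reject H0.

Let group 1 = site 1, group 2 = site 2. H0: μ_1 = μ_2; H1: μ_1 ≠ μ_2 (two-sample pooled-variance t-test, two-sided).
s_p² = [(29−1)·22.5² + (20−1)·20.73²]/(29+20−2) = 475.318
t = (202.8 − 213)/√[475.318·(1/29 + 1/20)] = -1.610
df = n₁ + n₂ − 2 = 47
Two-sided p-value ≈ 0.114
Since p ≈ 0.114 > α = 0.02, fail to reject H0; the data do not provide sufficient evidence against H0.

t = -1.610; fail to reject H0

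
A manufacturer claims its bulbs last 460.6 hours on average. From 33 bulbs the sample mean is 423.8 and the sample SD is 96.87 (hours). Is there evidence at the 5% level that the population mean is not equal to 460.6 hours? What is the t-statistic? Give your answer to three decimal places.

H0: μ = 460.6; H1: μ ≠ 460.6 (one-sample t-test, two-sided).
t = (x̄ − μ₀)/(s/√n) = (423.8 − 460.6)/(96.87/√33) = -2.182
df = n − 1 = 32
Two-sided p-value ≈ 0.0365
Since p ≈ 0.0365 < α = 0.05, reject H0; the data support H1.

-2.182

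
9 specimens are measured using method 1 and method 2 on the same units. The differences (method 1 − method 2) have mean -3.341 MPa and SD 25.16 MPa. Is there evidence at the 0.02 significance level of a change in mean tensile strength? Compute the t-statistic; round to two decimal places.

-0.40

H0: μ_d = 0; H1: μ_d ≠ 0 (paired t-test on the differences, two-sided).
t = d̄/(s_d/√n) = -3.341/(25.16/√9) = -0.40
df = n − 1 = 8
Two-sided p-value ≈ 0.701
Since p ≈ 0.701 > α = 0.02, fail to reject H0; the evidence is not statistically significant.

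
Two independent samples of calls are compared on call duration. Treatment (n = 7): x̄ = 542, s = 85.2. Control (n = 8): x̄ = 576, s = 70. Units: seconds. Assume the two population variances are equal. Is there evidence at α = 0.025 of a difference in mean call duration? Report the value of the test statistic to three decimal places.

Let group 1 = treatment, group 2 = control. H0: μ_1 = μ_2; H1: μ_1 ≠ μ_2 (two-sample pooled-variance t-test, two-sided).
s_p² = [(7−1)·85.2² + (8−1)·70²]/(7+8−2) = 5988.79
t = (542 − 576)/√[5988.79·(1/7 + 1/8)] = -0.849
df = n₁ + n₂ − 2 = 13
Two-sided p-value ≈ 0.411
Since p ≈ 0.411 > α = 0.025, fail to reject H0; the evidence is not statistically significant.

-0.849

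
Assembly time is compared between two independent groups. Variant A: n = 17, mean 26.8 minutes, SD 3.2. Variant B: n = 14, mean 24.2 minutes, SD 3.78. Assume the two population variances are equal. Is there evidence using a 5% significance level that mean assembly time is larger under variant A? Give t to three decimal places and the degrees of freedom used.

t = 2.075, df = 29

Let group 1 = variant A, group 2 = variant B. H0: μ_1 = μ_2; H1: μ_1 > μ_2 (two-sample pooled-variance t-test, right-tailed).
s_p² = [(17−1)·3.2² + (14−1)·3.78²]/(17+14−2) = 12.0548
t = (26.8 − 24.2)/√[12.0548·(1/17 + 1/14)] = 2.075
df = n₁ + n₂ − 2 = 29
p-value = P(T ≥ 2.075) ≈ 0.0235
Since p ≈ 0.0235 < α = 0.05, reject H0; the data support H1.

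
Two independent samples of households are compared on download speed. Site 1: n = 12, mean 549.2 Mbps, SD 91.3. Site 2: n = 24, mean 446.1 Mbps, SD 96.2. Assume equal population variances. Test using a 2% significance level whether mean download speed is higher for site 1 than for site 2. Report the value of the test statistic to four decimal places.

3.0812

Let group 1 = site 1, group 2 = site 2. H0: μ_1 = μ_2; H1: μ_1 > μ_2 (two-sample pooled-variance t-test, right-tailed).
s_p² = [(12−1)·91.3² + (24−1)·96.2²]/(12+24−2) = 8957.2
t = (549.2 − 446.1)/√[8957.2·(1/12 + 1/24)] = 3.0812
df = n₁ + n₂ − 2 = 34
p-value = P(T ≥ 3.0812) ≈ 0.002
Since p ≈ 0.002 < α = 0.02, reject H0; the evidence is statistically significant.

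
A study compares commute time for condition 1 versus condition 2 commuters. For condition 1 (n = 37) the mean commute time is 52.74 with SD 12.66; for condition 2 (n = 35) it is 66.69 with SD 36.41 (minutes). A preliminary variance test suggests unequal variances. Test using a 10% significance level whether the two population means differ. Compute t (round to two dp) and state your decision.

t = -2.15; reject H0

Let group 1 = condition 1, group 2 = condition 2. H0: μ_1 = μ_2; H1: μ_1 ≠ μ_2 (Welch's two-sample t-test, two-sided).
t = (x̄_1 − x̄_2)/√(s_1²/n_1 + s_2²/n_2) = (52.74 − 66.69)/√(12.66²/37 + 36.41²/35) = -2.15
Welch–Satterthwaite df ≈ 41.71
Two-sided p-value ≈ 0.038
Since p ≈ 0.038 < α = 0.1, reject H0; the evidence is statistically significant.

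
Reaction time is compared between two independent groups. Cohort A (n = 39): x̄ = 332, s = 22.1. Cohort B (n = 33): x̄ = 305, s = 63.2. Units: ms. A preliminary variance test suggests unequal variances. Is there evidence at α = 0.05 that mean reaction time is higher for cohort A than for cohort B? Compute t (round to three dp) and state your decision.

Let group 1 = cohort A, group 2 = cohort B. H0: μ_1 = μ_2; H1: μ_1 > μ_2 (Welch's two-sample t-test, right-tailed).
t = (x̄_1 − x̄_2)/√(s_1²/n_1 + s_2²/n_2) = (332 − 305)/√(22.1²/39 + 63.2²/33) = 2.336
Welch–Satterthwaite df ≈ 38.62
p-value = P(T ≥ 2.336) ≈ 0.012
Since p ≈ 0.012 < α = 0.05, reject H0; the data support H1.

t = 2.336; reject H0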